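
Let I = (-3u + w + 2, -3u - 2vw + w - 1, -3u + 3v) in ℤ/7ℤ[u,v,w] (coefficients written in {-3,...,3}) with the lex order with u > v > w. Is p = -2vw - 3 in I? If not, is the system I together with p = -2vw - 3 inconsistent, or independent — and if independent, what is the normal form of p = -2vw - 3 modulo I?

-2vw - 3 lies in I (it reduces to 0).

First compute the reduced Gröbner basis of I by Buchberger's algorithm.
f_1 = -3u + w + 2, LT = u.
f_2 = -3u - 2vw + w - 1, LT = u.
f_3 = -3u + 3v, LT = u.

S(f_1,f_2): lcm = u. S = -3vw - 1.
  reduce S modulo (f_1, f_2, f_3):
  remainder -3vw - 1 ≠ 0; add h_4 = -3vw - 1 to the basis.

S(f_1,f_3): lcm = u. S = v + 2w - 3.
  reduce S modulo (f_1, f_2, f_3, h_4):
  remainder v + 2w - 3 ≠ 0; add h_5 = v + 2w - 3 to the basis.

S(h_4,h_5): lcm = vw. S = -2w² + 3w - 2.
  reduce S modulo (f_1, f_2, f_3, h_4, h_5):
  remainder -2w² + 3w - 2 ≠ 0; add h_6 = -2w² + 3w - 2 to the basis.

The other S-polynomials (S(f_2,f_3), S(f_1,h_4), S(f_2,h_4), S(f_3,h_4), S(f_1,h_5), S(f_2,h_5), S(f_3,h_5), S(f_1,h_6), S(f_2,h_6), S(f_3,h_6), S(h_4,h_6), S(h_5,h_6)) all reduce to 0 modulo the current basis, so we have a Gröbner basis.
Inter-reduce: drop elements whose leading term is divisible by another's, tail-reduce, and make monic.
Reduced Gröbner basis: {u + 2w - 3, v + 2w - 3, w² + 2w + 1}.
Label its elements g_1 = u + 2w - 3, g_2 = v + 2w - 3, g_3 = w² + 2w + 1.

Reduce p = -2vw - 3 modulo G:
  leading term vw: subtract (-2w)·g_2 from -2vw - 3 → -3w² + w - 3
  leading term w²: subtract (-3)·g_3 from -3w² + w - 3 → 0
  normal form = 0.
Since the normal form is 0, p ∈ I.

The remainder on division by a Gröbner basis is unique — it is the normal form.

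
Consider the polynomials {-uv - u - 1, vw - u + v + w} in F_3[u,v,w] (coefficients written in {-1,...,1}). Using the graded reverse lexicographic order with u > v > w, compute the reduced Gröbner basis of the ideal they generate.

f_1 = -uv - u - 1, LT = uv.
f_2 = vw - u + v + w, LT = vw.

S(f_1,f_2): lcm = uvw. S = u^2 - uv + w.
  leading term u^2: no divisor's leading term divides it; move u^2 to the remainder.
  leading term uv: subtract (1)·f_1 from -uv + w → u + w + 1
  leading term u: no divisor's leading term divides it; move u to the remainder.
  leading term w: no divisor's leading term divides it; move w to the remainder.
  leading term 1: no divisor's leading term divides it; move 1 to the remainder.
  remainder u^2 + u + w + 1 ≠ 0; add g_3 = u^2 + u + w + 1 to the basis.

The other S-polynomials (S(f_1,g_3), S(f_2,g_3)) all reduce to 0 modulo the current basis, so we have a Gröbner basis.

G = {u^2 + u + w + 1, uv + u + 1, vw - u + v + w}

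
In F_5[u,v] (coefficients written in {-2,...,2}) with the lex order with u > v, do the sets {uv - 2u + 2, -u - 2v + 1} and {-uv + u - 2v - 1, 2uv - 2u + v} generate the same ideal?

Two ideals are equal iff their reduced Gröbner bases coincide (the reduced basis is unique for a fixed ordering).
Buchberger on the first generating set:
f_1 = uv - 2u + 2, LT = uv.
f_2 = -u - 2v + 1, LT = u.

S(f_1,f_2): lcm = uv. S = -2u - 2v^2 + v + 2.
  leading term u: subtract (2)·f_2 from -2u - 2v^2 + v + 2 → -2v^2
  leading term v^2: no divisor's leading term divides it; move -2v^2 to the remainder.
  remainder -2v^2 ≠ 0; add g_3 = -2v^2 to the basis.

The other S-polynomials (S(f_1,g_3), S(f_2,g_3)) all reduce to 0 modulo the current basis, so we have a Gröbner basis.
Inter-reduce: drop elements whose leading term is divisible by another's, tail-reduce, and make monic.
Reduced Gröbner basis: {u + 2v - 1, v^2}.

Buchberger on the second generating set:
h_1 = -uv + u - 2v - 1, LT = uv.
h_2 = 2uv - 2u + v, LT = uv.

S(h_1,h_2): lcm = uv. S = -v + 1.
  leading term v: no divisor's leading term divides it; move -v to the remainder.
  leading term 1: no divisor's leading term divides it; move 1 to the remainder.
  remainder -v + 1 ≠ 0; add k_3 = -v + 1 to the basis.

S(h_1,k_3): lcm = uv. S = 2v + 1.
  leading term v: subtract (-2)·k_3 from 2v + 1 → -2
  leading term 1: no divisor's leading term divides it; move -2 to the remainder.
  remainder -2 ≠ 0; add k_4 = -2 to the basis.

The other S-polynomials (S(h_2,k_3), S(h_1,k_4), S(h_2,k_4), S(k_3,k_4)) all reduce to 0 modulo the current basis, so we have a Gröbner basis.
Inter-reduce: drop elements whose leading term is divisible by another's, tail-reduce, and make monic.
Reduced Gröbner basis: {1}.

The bases are distinct; the ideals are different.

No, the ideals differ.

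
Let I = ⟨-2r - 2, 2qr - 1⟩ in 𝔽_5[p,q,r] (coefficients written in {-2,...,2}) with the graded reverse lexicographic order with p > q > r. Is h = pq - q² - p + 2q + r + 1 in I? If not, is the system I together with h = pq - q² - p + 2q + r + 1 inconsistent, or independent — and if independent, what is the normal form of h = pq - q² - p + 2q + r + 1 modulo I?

pq - q² - p + 2q + r + 1 is independent of I; its normal form modulo I is p.

First compute the reduced Gröbner basis of I by Buchberger's algorithm.
f_1 = -2r - 2, LT = r.
f_2 = 2qr - 1, LT = qr.

S(f_1,f_2): lcm = qr. S = q - 2.
  leading term q: no divisor's leading term divides it; move q to the remainder.
  leading term 1: no divisor's leading term divides it; move -2 to the remainder.
  remainder q - 2 ≠ 0; add k_3 = q - 2 to the basis.

S(f_1,k_3): leading monomials are coprime, so the S-polynomial reduces to 0 (Buchberger's first criterion).
S(f_2,k_3): lcm = qr. S = 2r + 2.
  leading term r: subtract (-1)·f_1 from 2r + 2 → 0
  remainder 0.

Every S-polynomial of the final basis reduces to 0, so we have a Gröbner basis.
Inter-reduce: drop elements whose leading term is divisible by another's, tail-reduce, and make monic.
Reduced Gröbner basis: {q - 2, r + 1}.
Label its elements g_1 = q - 2, g_2 = r + 1.

Reduce h = pq - q² - p + 2q + r + 1 modulo G:
  leading term pq: subtract (p)·g_1 from pq - q² - p + 2q + r + 1 → -q² + p + 2q + r + 1
  leading term q²: subtract (-q)·g_1 from -q² + p + 2q + r + 1 → p + r + 1
  leading term p: no divisor's leading term divides it; move p to the remainder.
  leading term r: subtract (1)·g_2 from r + 1 → 0
  normal form = p.
The normal form is nonzero, so h ∉ I. Since h minus its normal form lies in I, I + (h) = I + (n) where n = p; decide whether this ideal is the whole ring.
Run Buchberger on G together with n (pairs among the g_i already reduce to 0 since G is a Gröbner basis):
g_1 = q - 2, LT = q.
g_2 = r + 1, LT = r.
n = p, LT = p.

S(g_1,g_2): leading monomials are coprime, so the S-polynomial reduces to 0 (Buchberger's first criterion).
S(g_1,n): leading monomials are coprime, so the S-polynomial reduces to 0 (Buchberger's first criterion).
S(g_2,n): leading monomials are coprime, so the S-polynomial reduces to 0 (Buchberger's first criterion).
Every S-polynomial of the final basis reduces to 0, so we have a Gröbner basis.
Inter-reduce: drop elements whose leading term is divisible by another's, tail-reduce, and make monic.
Reduced Gröbner basis: {p, q - 2, r + 1}.
The reduced Gröbner basis of I + (h) is {p, q - 2, r + 1} ≠ {1}, a proper ideal, so the enlarged system stays consistent: h is independent of I, with normal form p.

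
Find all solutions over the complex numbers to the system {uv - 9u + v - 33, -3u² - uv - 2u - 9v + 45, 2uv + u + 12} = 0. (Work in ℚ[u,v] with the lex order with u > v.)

{(-4, 1)}

Compute a lex Gröbner basis by Buchberger's algorithm.
f_1 = uv - 9u + v - 33, LT = uv.
f_2 = -3u² - uv - 2u - 9v + 45, LT = u².
f_3 = 2uv + u + 12, LT = uv.

S(f_1,f_2): lcm = u²v. S = -9u² - ⅓uv² + ⅓uv - 33u - 3v² + 15v.
  leading term u²: subtract (3)·f_2 from -9u² - ⅓uv² + ⅓uv - 33u - 3v² + 15v → -⅓uv² + 10/3uv - 27u - 3v² + 42v - 135
  leading term uv²: subtract (-⅓v)·f_1 from -⅓uv² + 10/3uv - 27u - 3v² + 42v - 135 → ⅓uv - 27u - 8/3v² + 31v - 135
  leading term uv: subtract (⅓)·f_1 from ⅓uv - 27u - 8/3v² + 31v - 135 → -24u - 8/3v² + 92/3v - 124
  leading term u: no divisor's leading term divides it; move -24u to the remainder.
  leading term v²: no divisor's leading term divides it; move -8/3v² to the remainder.
  leading term v: no divisor's leading term divides it; move 92/3v to the remainder.
  leading term 1: no divisor's leading term divides it; move -124 to the remainder.
  remainder -24u - 8/3v² + 92/3v - 124 ≠ 0; add h_4 = -24u - 8/3v² + 92/3v - 124 to the basis.

S(f_1,f_3): lcm = uv. S = -19/2u + v - 39.
  leading term u: subtract (19/48)·h_4 from -19/2u + v - 39 → 19/18v² - 401/36v + 121/12
  leading term v²: no divisor's leading term divides it; move 19/18v² to the remainder.
  leading term v: no divisor's leading term divides it; move -401/36v to the remainder.
  leading term 1: no divisor's leading term divides it; move 121/12 to the remainder.
  remainder 19/18v² - 401/36v + 121/12 ≠ 0; add h_5 = 19/18v² - 401/36v + 121/12 to the basis.

S(f_2,f_3): lcm = u²v. S = -½u² + ⅓uv² + ⅔uv - 6u + 3v² - 15v.
  leading term u²: subtract (⅙)·f_2 from -½u² + ⅓uv² + ⅔uv - 6u + 3v² - 15v → ⅓uv² + ⅚uv - 17/3u + 3v² - 27/2v - 15/2
  leading term uv²: subtract (⅓v)·f_1 from ⅓uv² + ⅚uv - 17/3u + 3v² - 27/2v - 15/2 → 23/6uv - 17/3u + 8/3v² - 5/2v - 15/2
  leading term uv: subtract (23/6)·f_1 from 23/6uv - 17/3u + 8/3v² - 5/2v - 15/2 → 173/6u + 8/3v² - 19/3v + 119
  leading term u: subtract (-173/144)·h_4 from 173/6u + 8/3v² - 19/3v + 119 → -29/54v² + 3295/108v - 1079/36
  leading term v²: subtract (-29/57)·h_5 from -29/54v² + 3295/108v - 1079/36 → 472/19v - 472/19
  leading term v: no divisor's leading term divides it; move 472/19v to the remainder.
  leading term 1: no divisor's leading term divides it; move -472/19 to the remainder.
  remainder 472/19v - 472/19 ≠ 0; add h_6 = 472/19v - 472/19 to the basis.

The other S-polynomials (S(f_1,h_4), S(f_2,h_4), S(f_3,h_4), S(f_1,h_5), S(f_2,h_5), S(f_3,h_5), S(h_4,h_5), S(f_1,h_6), S(f_2,h_6), S(f_3,h_6), S(h_4,h_6), S(h_5,h_6)) all reduce to 0 modulo the current basis, so we have a Gröbner basis.
Inter-reduce: drop elements whose leading term is divisible by another's, tail-reduce, and make monic.
Reduced Gröbner basis: {u + 4, v - 1}.

A lex Gröbner basis eliminates variables successively. Here v - 1 depends only on v, with roots {1}; lifting each root through the earlier basis elements recovers the full solutions.
  v = 1: the earlier basis element becomes u + 4 = 0, giving u = -4 — point (-4, 1).
Check: every point annihilates each of the original generators.
Zero-dimensionality of the ideal guarantees finitely many solutions over ℂ.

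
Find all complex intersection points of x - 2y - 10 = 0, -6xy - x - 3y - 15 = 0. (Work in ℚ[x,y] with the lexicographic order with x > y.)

Compute a lex Gröbner basis by Buchberger's algorithm.
f_1 = x - 2y - 10, LT = x.
f_2 = -6xy - x - 3y - 15, LT = xy.

S(f_1,f_2): lcm = xy. S = -⅙x - 2y² - 21/2y - 5/2.
  reduce S modulo (f_1, f_2):
  remainder -2y² - 65/6y - 25/6 ≠ 0; add h_3 = -2y² - 65/6y - 25/6 to the basis.

The other S-polynomials (S(f_1,h_3), S(f_2,h_3)) all reduce to 0 modulo the current basis, so we have a Gröbner basis.
Inter-reduce: drop elements whose leading term is divisible by another's, tail-reduce, and make monic.
Reduced Gröbner basis: {x - 2y - 10, y² + 65/12y + 25/12}.

Since the basis is lex-ordered, y² + 65/12y + 25/12 is univariate in y. Its roots are {-5, -5/12}. Back-substituting each root into the other basis elements fixes the other coordinates.
  y = -5: the earlier basis element becomes x = 0, giving x = 0 — point (0, -5).
  y = -5/12: the earlier basis element becomes x - 55/6 = 0, giving x = 55/6 — point (55/6, -5/12).

{(0, -5), (55/6, -5/12)}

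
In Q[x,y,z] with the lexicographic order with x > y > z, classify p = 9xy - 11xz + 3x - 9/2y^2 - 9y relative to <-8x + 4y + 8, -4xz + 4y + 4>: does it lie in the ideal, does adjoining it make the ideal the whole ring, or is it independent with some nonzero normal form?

9xy - 11xz + 3x - 9/2y^2 - 9y is independent of I; its normal form modulo I is -19/2y - 8.

First compute the reduced Gröbner basis of I by Buchberger's algorithm.
f_1 = -8x + 4y + 8, LT = x.
f_2 = -4xz + 4y + 4, LT = xz.

S(f_1,f_2): lcm = xz. S = -1/2yz + y - z + 1.
  leading term yz: no divisor's leading term divides it; move -1/2yz to the remainder.
  leading term y: no divisor's leading term divides it; move y to the remainder.
  leading term z: no divisor's leading term divides it; move -z to the remainder.
  leading term 1: no divisor's leading term divides it; move 1 to the remainder.
  remainder -1/2yz + y - z + 1 ≠ 0; add h_3 = -1/2yz + y - z + 1 to the basis.

The other S-polynomials (S(f_1,h_3), S(f_2,h_3)) all reduce to 0 modulo the current basis, so we have a Gröbner basis.
Inter-reduce: drop elements whose leading term is divisible by another's, tail-reduce, and make monic.
Reduced Gröbner basis: {x - 1/2y - 1, yz - 2y + 2z - 2}.
Label its elements g_1 = x - 1/2y - 1, g_2 = yz - 2y + 2z - 2.

Reduce p = 9xy - 11xz + 3x - 9/2y^2 - 9y modulo G:
  leading term xy: subtract (9y)·g_1 from 9xy - 11xz + 3x - 9/2y^2 - 9y → -11xz + 3x
  leading term xz: subtract (-11z)·g_1 from -11xz + 3x → 3x - 11/2yz - 11z
  leading term x: subtract (3)·g_1 from 3x - 11/2yz - 11z → -11/2yz + 3/2y - 11z + 3
  leading term yz: subtract (-11/2)·g_2 from -11/2yz + 3/2y - 11z + 3 → -19/2y - 8
  leading term y: no divisor's leading term divides it; move -19/2y to the remainder.
  leading term 1: no divisor's leading term divides it; move -8 to the remainder.
  normal form = -19/2y - 8.
The normal form is nonzero, so p ∉ I. Since p minus its normal form lies in I, I + (p) = I + (r) where r = -19/2y - 8; decide whether this ideal is the whole ring.
Run Buchberger on G together with r (pairs among the g_i already reduce to 0 since G is a Gröbner basis):
g_1 = x - 1/2y - 1, LT = x.
g_2 = yz - 2y + 2z - 2, LT = yz.
r = -19/2y - 8, LT = y.

S(g_2,r): lcm = yz. S = -2y + 22/19z - 2.
  leading term y: subtract (4/19)·r from -2y + 22/19z - 2 → 22/19z - 6/19
  leading term z: no divisor's leading term divides it; move 22/19z to the remainder.
  leading term 1: no divisor's leading term divides it; move -6/19 to the remainder.
  remainder 22/19z - 6/19 ≠ 0; add m_4 = 22/19z - 6/19 to the basis.

The other S-polynomials (S(g_1,g_2), S(g_1,r), S(g_1,m_4), S(g_2,m_4), S(r,m_4)) all reduce to 0 modulo the current basis, so we have a Gröbner basis.
Inter-reduce: drop elements whose leading term is divisible by another's, tail-reduce, and make monic.
Reduced Gröbner basis: {x - 11/19, y + 16/19, z - 3/11}.
The reduced Gröbner basis of I + (p) is {x - 11/19, y + 16/19, z - 3/11} ≠ {1}, a proper ideal, so the enlarged system stays consistent: p is independent of I, with normal form -19/2y - 8.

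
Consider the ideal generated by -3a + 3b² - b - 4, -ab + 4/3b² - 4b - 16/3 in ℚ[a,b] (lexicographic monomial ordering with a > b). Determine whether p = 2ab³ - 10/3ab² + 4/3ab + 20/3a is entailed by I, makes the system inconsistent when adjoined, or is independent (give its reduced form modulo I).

2ab³ - 10/3ab² + 4/3ab + 20/3a is independent of I; its normal form modulo I is -28/3b² + 52/3b + 80/3.

First compute the reduced Gröbner basis of I by Buchberger's algorithm.
f_1 = -3a + 3b² - b - 4, LT = a.
f_2 = -ab + 4/3b² - 4b - 16/3, LT = ab.

S(f_1,f_2): lcm = ab. S = -b³ + 5/3b² - 8/3b - 16/3.
  leading term b³: no divisor's leading term divides it; move -b³ to the remainder.
  leading term b²: no divisor's leading term divides it; move 5/3b² to the remainder.
  leading term b: no divisor's leading term divides it; move -8/3b to the remainder.
  leading term 1: no divisor's leading term divides it; move -16/3 to the remainder.
  remainder -b³ + 5/3b² - 8/3b - 16/3 ≠ 0; add h_3 = -b³ + 5/3b² - 8/3b - 16/3 to the basis.

The other S-polynomials (S(f_1,h_3), S(f_2,h_3)) all reduce to 0 modulo the current basis, so we have a Gröbner basis.
Inter-reduce: drop elements whose leading term is divisible by another's, tail-reduce, and make monic.
Reduced Gröbner basis: {a - b² + ⅓b + 4/3, b³ - 5/3b² + 8/3b + 16/3}.
Label its elements g_1 = a - b² + ⅓b + 4/3, g_2 = b³ - 5/3b² + 8/3b + 16/3.

Reduce p = 2ab³ - 10/3ab² + 4/3ab + 20/3a modulo G:
  leading term ab³: subtract (2b³)·g_1 from 2ab³ - 10/3ab² + 4/3ab + 20/3a → -10/3ab² + 4/3ab + 20/3a + 2b⁵ - ⅔b⁴ - 8/3b³
  leading term ab²: subtract (-10/3b²)·g_1 from -10/3ab² + 4/3ab + 20/3a + 2b⁵ - ⅔b⁴ - 8/3b³ → 4/3ab + 20/3a + 2b⁵ - 4b⁴ - 14/9b³ + 40/9b²
  leading term ab: subtract (4/3b)·g_1 from 4/3ab + 20/3a + 2b⁵ - 4b⁴ - 14/9b³ + 40/9b² → 20/3a + 2b⁵ - 4b⁴ - 2/9b³ + 4b² - 16/9b
  leading term a: subtract (20/3)·g_1 from 20/3a + 2b⁵ - 4b⁴ - 2/9b³ + 4b² - 16/9b → 2b⁵ - 4b⁴ - 2/9b³ + 32/3b² - 4b - 80/9
  leading term b⁵: subtract (2b²)·g_2 from 2b⁵ - 4b⁴ - 2/9b³ + 32/3b² - 4b - 80/9 → -⅔b⁴ - 50/9b³ - 4b - 80/9
  leading term b⁴: subtract (-⅔b)·g_2 from -⅔b⁴ - 50/9b³ - 4b - 80/9 → -20/3b³ + 16/9b² - 4/9b - 80/9
  leading term b³: subtract (-20/3)·g_2 from -20/3b³ + 16/9b² - 4/9b - 80/9 → -28/3b² + 52/3b + 80/3
  leading term b²: no divisor's leading term divides it; move -28/3b² to the remainder.
  leading term b: no divisor's leading term divides it; move 52/3b to the remainder.
  leading term 1: no divisor's leading term divides it; move 80/3 to the remainder.
  normal form = -28/3b² + 52/3b + 80/3.
The normal form is nonzero, so p ∉ I. Since p minus its normal form lies in I, I + (p) = I + (r) where r = -28/3b² + 52/3b + 80/3; decide whether this ideal is the whole ring.
Run Buchberger on G together with r (pairs among the g_i already reduce to 0 since G is a Gröbner basis):
g_1 = a - b² + ⅓b + 4/3, LT = a.
g_2 = b³ - 5/3b² + 8/3b + 16/3, LT = b³.
r = -28/3b² + 52/3b + 80/3, LT = b².

S(g_2,r): lcm = b³. S = 4/21b² + 116/21b + 16/3.
  leading term b²: subtract (-1/49)·r from 4/21b² + 116/21b + 16/3 → 288/49b + 288/49
  leading term b: no divisor's leading term divides it; move 288/49b to the remainder.
  leading term 1: no divisor's leading term divides it; move 288/49 to the remainder.
  remainder 288/49b + 288/49 ≠ 0; add m_4 = 288/49b + 288/49 to the basis.

The other S-polynomials (S(g_1,g_2), S(g_1,r), S(g_1,m_4), S(g_2,m_4), S(r,m_4)) all reduce to 0 modulo the current basis, so we have a Gröbner basis.
Inter-reduce: drop elements whose leading term is divisible by another's, tail-reduce, and make monic.
Reduced Gröbner basis: {a, b + 1}.
The reduced Gröbner basis of I + (p) is {a, b + 1} ≠ {1}, a proper ideal, so the enlarged system stays consistent: p is independent of I, with normal form -28/3b² + 52/3b + 80/3.

The remainder on division by a Gröbner basis is unique — it is the normal form.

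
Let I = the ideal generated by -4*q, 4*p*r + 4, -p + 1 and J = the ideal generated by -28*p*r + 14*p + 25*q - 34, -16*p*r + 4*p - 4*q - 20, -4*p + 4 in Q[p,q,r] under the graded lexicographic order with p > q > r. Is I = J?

Since reduced Gröbner bases are canonical representatives of ideals under a given ordering, it suffices to compute and compare them.
Buchberger on the first generating set:
f_1 = -4*q, LT = q.
f_2 = 4*p*r + 4, LT = p*r.
f_3 = -p + 1, LT = p.

S(f_1,f_2): leading monomials are coprime, so the S-polynomial reduces to 0 (Buchberger's first criterion).
S(f_1,f_3): leading monomials are coprime, so the S-polynomial reduces to 0 (Buchberger's first criterion).
S(f_2,f_3): lcm = p*r. S = r + 1.
  leading term r: no divisor's leading term divides it; move r to the remainder.
  leading term 1: no divisor's leading term divides it; move 1 to the remainder.
  remainder r + 1 ≠ 0; add g_4 = r + 1 to the basis.

S(f_1,g_4): leading monomials are coprime, so the S-polynomial reduces to 0 (Buchberger's first criterion).
S(f_2,g_4): lcm = p*r. S = -p + 1.
  leading term p: subtract (1)·f_3 from -p + 1 → 0
  remainder 0.

S(f_3,g_4): leading monomials are coprime, so the S-polynomial reduces to 0 (Buchberger's first criterion).
Every S-polynomial of the final basis reduces to 0, so we have a Gröbner basis.
Inter-reduce: drop elements whose leading term is divisible by another's, tail-reduce, and make monic.
Reduced Gröbner basis: {p - 1, q, r + 1}.

Buchberger on the second generating set:
h_1 = -28*p*r + 14*p + 25*q - 34, LT = p*r.
h_2 = -16*p*r + 4*p - 4*q - 20, LT = p*r.
h_3 = -4*p + 4, LT = p.

S(h_1,h_2): lcm = p*r. S = -1/4*p - 8/7*q - 1/28.
  leading term p: subtract (1/16)·h_3 from -1/4*p - 8/7*q - 1/28 → -8/7*q - 2/7
  leading term q: no divisor's leading term divides it; move -8/7*q to the remainder.
  leading term 1: no divisor's leading term divides it; move -2/7 to the remainder.
  remainder -8/7*q - 2/7 ≠ 0; add k_4 = -8/7*q - 2/7 to the basis.

S(h_1,h_3): lcm = p*r. S = -1/2*p - 25/28*q + r + 17/14.
  leading term p: subtract (1/8)·h_3 from -1/2*p - 25/28*q + r + 17/14 → -25/28*q + r + 5/7
  leading term q: subtract (25/32)·k_4 from -25/28*q + r + 5/7 → r + 15/16
  leading term r: no divisor's leading term divides it; move r to the remainder.
  leading term 1: no divisor's leading term divides it; move 15/16 to the remainder.
  remainder r + 15/16 ≠ 0; add k_5 = r + 15/16 to the basis.

S(h_2,h_3): lcm = p*r. S = -1/4*p + 1/4*q + r + 5/4.
  leading term p: subtract (1/16)·h_3 from -1/4*p + 1/4*q + r + 5/4 → 1/4*q + r + 1
  leading term q: subtract (-7/32)·k_4 from 1/4*q + r + 1 → r + 15/16
  leading term r: subtract (1)·k_5 from r + 15/16 → 0
  remainder 0.

S(h_1,k_4): leading monomials are coprime, so the S-polynomial reduces to 0 (Buchberger's first criterion).
S(h_2,k_4): leading monomials are coprime, so the S-polynomial reduces to 0 (Buchberger's first criterion).
S(h_3,k_4): leading monomials are coprime, so the S-polynomial reduces to 0 (Buchberger's first criterion).
S(h_1,k_5): lcm = p*r. S = -23/16*p - 25/28*q + 17/14.
  leading term p: subtract (23/64)·h_3 from -23/16*p - 25/28*q + 17/14 → -25/28*q - 25/112
  leading term q: subtract (25/32)·k_4 from -25/28*q - 25/112 → 0
  remainder 0.

S(h_2,k_5): lcm = p*r. S = -19/16*p + 1/4*q + 5/4.
  leading term p: subtract (19/64)·h_3 from -19/16*p + 1/4*q + 5/4 → 1/4*q + 1/16
  leading term q: subtract (-7/32)·k_4 from 1/4*q + 1/16 → 0
  remainder 0.

S(h_3,k_5): leading monomials are coprime, so the S-polynomial reduces to 0 (Buchberger's first criterion).
S(k_4,k_5): leading monomials are coprime, so the S-polynomial reduces to 0 (Buchberger's first criterion).
Every S-polynomial of the final basis reduces to 0, so we have a Gröbner basis.
Inter-reduce: drop elements whose leading term is divisible by another's, tail-reduce, and make monic.
Reduced Gröbner basis: {p - 1, q + 1/4, r + 15/16}.

Since the reduced bases disagree, the two ideals are not the same.

No, the ideals differ.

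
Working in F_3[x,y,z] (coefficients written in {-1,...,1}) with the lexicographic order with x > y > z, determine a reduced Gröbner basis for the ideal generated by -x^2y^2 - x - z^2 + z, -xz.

This is the nonlinear analogue of row-reducing a linear system.

f_1 = -x^2y^2 - x - z^2 + z, LT = x^2y^2.
f_2 = -xz, LT = xz.

S(f_1,f_2): lcm = x^2y^2z. S = xz + z^3 - z^2.
  leading term xz: subtract (-1)·f_2 from xz + z^3 - z^2 → z^3 - z^2
  leading term z^3: no divisor's leading term divides it; move z^3 to the remainder.
  leading term z^2: no divisor's leading term divides it; move -z^2 to the remainder.
  remainder z^3 - z^2 ≠ 0; add g_3 = z^3 - z^2 to the basis.

The other S-polynomials (S(f_1,g_3), S(f_2,g_3)) all reduce to 0 modulo the current basis, so we have a Gröbner basis.

G = {x^2y^2 + x + z^2 - z, xz, z^3 - z^2}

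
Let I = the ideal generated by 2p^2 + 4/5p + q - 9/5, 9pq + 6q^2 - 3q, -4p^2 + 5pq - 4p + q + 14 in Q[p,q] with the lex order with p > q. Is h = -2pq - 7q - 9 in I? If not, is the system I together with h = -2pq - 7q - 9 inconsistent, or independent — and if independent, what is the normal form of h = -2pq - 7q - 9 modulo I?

First compute the reduced Gröbner basis of I by Buchberger's algorithm.
f_1 = 2p^2 + 4/5p + q - 9/5, LT = p^2.
f_2 = 9pq + 6q^2 - 3q, LT = pq.
f_3 = -4p^2 + 5pq - 4p + q + 14, LT = p^2.

S(f_1,f_2): lcm = p^2q. S = -2/3pq^2 + 11/15pq + 1/2q^2 - 9/10q.
  leading term pq^2: subtract (-2/27q)·f_2 from -2/3pq^2 + 11/15pq + 1/2q^2 - 9/10q → 11/15pq + 4/9q^3 + 5/18q^2 - 9/10q
  leading term pq: subtract (11/135)·f_2 from 11/15pq + 4/9q^3 + 5/18q^2 - 9/10q → 4/9q^3 - 19/90q^2 - 59/90q
  leading term q^3: no divisor's leading term divides it; move 4/9q^3 to the remainder.
  leading term q^2: no divisor's leading term divides it; move -19/90q^2 to the remainder.
  leading term q: no divisor's leading term divides it; move -59/90q to the remainder.
  remainder 4/9q^3 - 19/90q^2 - 59/90q ≠ 0; add k_4 = 4/9q^3 - 19/90q^2 - 59/90q to the basis.

S(f_1,f_3): lcm = p^2. S = 5/4pq - 3/5p + 3/4q + 13/5.
  leading term pq: subtract (5/36)·f_2 from 5/4pq - 3/5p + 3/4q + 13/5 → -3/5p - 5/6q^2 + 7/6q + 13/5
  leading term p: no divisor's leading term divides it; move -3/5p to the remainder.
  leading term q^2: no divisor's leading term divides it; move -5/6q^2 to the remainder.
  leading term q: no divisor's leading term divides it; move 7/6q to the remainder.
  leading term 1: no divisor's leading term divides it; move 13/5 to the remainder.
  remainder -3/5p - 5/6q^2 + 7/6q + 13/5 ≠ 0; add k_5 = -3/5p - 5/6q^2 + 7/6q + 13/5 to the basis.

S(f_2,f_3): lcm = p^2q. S = 23/12pq^2 - 4/3pq + 1/4q^2 + 7/2q.
  leading term pq^2: subtract (23/108q)·f_2 from 23/12pq^2 - 4/3pq + 1/4q^2 + 7/2q → -4/3pq - 23/18q^3 + 8/9q^2 + 7/2q
  leading term pq: subtract (-4/27)·f_2 from -4/3pq - 23/18q^3 + 8/9q^2 + 7/2q → -23/18q^3 + 16/9q^2 + 55/18q
  leading term q^3: subtract (-23/8)·k_4 from -23/18q^3 + 16/9q^2 + 55/18q → 281/240q^2 + 281/240q
  leading term q^2: no divisor's leading term divides it; move 281/240q^2 to the remainder.
  leading term q: no divisor's leading term divides it; move 281/240q to the remainder.
  remainder 281/240q^2 + 281/240q ≠ 0; add k_6 = 281/240q^2 + 281/240q to the basis.

S(f_1,k_5): lcm = p^2. S = -25/18pq^2 + 35/18pq + 71/15p + 1/2q - 9/10.
  leading term pq^2: subtract (-25/162q)·f_2 from -25/18pq^2 + 35/18pq + 71/15p + 1/2q - 9/10 → 35/18pq + 71/15p + 25/27q^3 - 25/54q^2 + 1/2q - 9/10
  leading term pq: subtract (35/162)·f_2 from 35/18pq + 71/15p + 25/27q^3 - 25/54q^2 + 1/2q - 9/10 → 71/15p + 25/27q^3 - 95/54q^2 + 31/27q - 9/10
  leading term p: subtract (-71/9)·k_5 from 71/15p + 25/27q^3 - 95/54q^2 + 31/27q - 9/10 → 25/27q^3 - 25/3q^2 + 559/54q + 353/18
  leading term q^3: subtract (25/12)·k_4 from 25/27q^3 - 25/3q^2 + 559/54q + 353/18 → -1705/216q^2 + 2531/216q + 353/18
  leading term q^2: subtract (-17050/2529)·k_6 from -1705/216q^2 + 2531/216q + 353/18 → 353/18q + 353/18
  leading term q: no divisor's leading term divides it; move 353/18q to the remainder.
  leading term 1: no divisor's leading term divides it; move 353/18 to the remainder.
  remainder 353/18q + 353/18 ≠ 0; add k_7 = 353/18q + 353/18 to the basis.

The other S-polynomials (S(f_1,k_4), S(f_2,k_4), S(f_3,k_4), S(f_2,k_5), S(f_3,k_5), S(k_4,k_5), S(f_1,k_6), S(f_2,k_6), S(f_3,k_6), S(k_4,k_6), S(k_5,k_6), S(f_1,k_7), S(f_2,k_7), S(f_3,k_7), S(k_4,k_7), S(k_5,k_7), S(k_6,k_7)) all reduce to 0 modulo the current basis, so we have a Gröbner basis.
Inter-reduce: drop elements whose leading term is divisible by another's, tail-reduce, and make monic.
Reduced Gröbner basis: {p - 1, q + 1}.
Label its elements g_1 = p - 1, g_2 = q + 1.

Reduce h = -2pq - 7q - 9 modulo G:
  leading term pq: subtract (-2q)·g_1 from -2pq - 7q - 9 → -9q - 9
  leading term q: subtract (-9)·g_2 from -9q - 9 → 0
  normal form = 0.
Since the normal form is 0, h ∈ I.

Ideal membership is decidable via reduction modulo a Gröbner basis.

-2pq - 7q - 9 lies in I (it reduces to 0).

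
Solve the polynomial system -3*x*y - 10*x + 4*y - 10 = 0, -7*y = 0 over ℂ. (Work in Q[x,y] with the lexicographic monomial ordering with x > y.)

{(-1, 0)}

Compute a lex Gröbner basis by Buchberger's algorithm.
f_1 = -3*x*y - 10*x + 4*y - 10, LT = x*y.
f_2 = -7*y, LT = y.

S(f_1,f_2): lcm = x*y. S = 10/3*x - 4/3*y + 10/3.
  reduce S modulo (f_1, f_2):
  remainder 10/3*x + 10/3 ≠ 0; add h_3 = 10/3*x + 10/3 to the basis.

The other S-polynomials (S(f_1,h_3), S(f_2,h_3)) all reduce to 0 modulo the current basis, so we have a Gröbner basis.
Inter-reduce: drop elements whose leading term is divisible by another's, tail-reduce, and make monic.
Reduced Gröbner basis: {x + 1, y}.

From the last basis element, y = 0, so y takes values in {0}. Each choice, substituted upward through the basis, yields the corresponding point(s) of the solution set.
  y = 0: the earlier basis element becomes x + 1 = 0, giving x = -1 — point (-1, 0).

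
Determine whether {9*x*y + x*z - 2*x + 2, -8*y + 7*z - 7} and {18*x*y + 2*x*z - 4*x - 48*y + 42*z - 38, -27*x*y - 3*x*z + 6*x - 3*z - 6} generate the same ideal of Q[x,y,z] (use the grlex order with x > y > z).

For a fixed monomial order, each ideal has a unique reduced Gröbner basis; comparing bases decides equality.
Buchberger on the first generating set:
f_1 = 9*x*y + x*z - 2*x + 2, LT = x*y.
f_2 = -8*y + 7*z - 7, LT = y.

S(f_1,f_2): lcm = x*y. S = 71/72*x*z - 79/72*x + 2/9.
  leading term x*z: no divisor's leading term divides it; move 71/72*x*z to the remainder.
  leading term x: no divisor's leading term divides it; move -79/72*x to the remainder.
  leading term 1: no divisor's leading term divides it; move 2/9 to the remainder.
  remainder 71/72*x*z - 79/72*x + 2/9 ≠ 0; add g_3 = 71/72*x*z - 79/72*x + 2/9 to the basis.

The other S-polynomials (S(f_1,g_3), S(f_2,g_3)) all reduce to 0 modulo the current basis, so we have a Gröbner basis.
Inter-reduce: drop elements whose leading term is divisible by another's, tail-reduce, and make monic.
Reduced Gröbner basis: {x*z - 79/71*x + 16/71, y - 7/8*z + 7/8}.

Buchberger on the second generating set:
h_1 = 18*x*y + 2*x*z - 4*x - 48*y + 42*z - 38, LT = x*y.
h_2 = -27*x*y - 3*x*z + 6*x - 3*z - 6, LT = x*y.

S(h_1,h_2): lcm = x*y. S = -8/3*y + 20/9*z - 7/3.
  leading term y: no divisor's leading term divides it; move -8/3*y to the remainder.
  leading term z: no divisor's leading term divides it; move 20/9*z to the remainder.
  leading term 1: no divisor's leading term divides it; move -7/3 to the remainder.
  remainder -8/3*y + 20/9*z - 7/3 ≠ 0; add k_3 = -8/3*y + 20/9*z - 7/3 to the basis.

S(h_1,k_3): lcm = x*y. S = 17/18*x*z - 79/72*x - 8/3*y + 7/3*z - 19/9.
  leading term x*z: no divisor's leading term divides it; move 17/18*x*z to the remainder.
  leading term x: no divisor's leading term divides it; move -79/72*x to the remainder.
  leading term y: subtract (1)·k_3 from -8/3*y + 7/3*z - 19/9 → 1/9*z + 2/9
  leading term z: no divisor's leading term divides it; move 1/9*z to the remainder.
  leading term 1: no divisor's leading term divides it; move 2/9 to the remainder.
  remainder 17/18*x*z - 79/72*x + 1/9*z + 2/9 ≠ 0; add k_4 = 17/18*x*z - 79/72*x + 1/9*z + 2/9 to the basis.

The other S-polynomials (S(h_2,k_3), S(h_1,k_4), S(h_2,k_4), S(k_3,k_4)) all reduce to 0 modulo the current basis, so we have a Gröbner basis.
Inter-reduce: drop elements whose leading term is divisible by another's, tail-reduce, and make monic.
Reduced Gröbner basis: {x*z - 79/68*x + 2/17*z + 4/17, y - 5/6*z + 7/8}.

The bases are distinct; the ideals are different.

No, the ideals differ.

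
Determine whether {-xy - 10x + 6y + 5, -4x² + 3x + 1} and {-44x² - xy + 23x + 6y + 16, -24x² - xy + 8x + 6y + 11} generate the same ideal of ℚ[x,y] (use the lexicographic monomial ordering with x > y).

Yes, the ideals are equal.

Since reduced Gröbner bases are canonical representatives of ideals under a given ordering, it suffices to compute and compare them.
Buchberger on the first generating set:
f_1 = -xy - 10x + 6y + 5, LT = xy.
f_2 = -4x² + 3x + 1, LT = x².

S(f_1,f_2): lcm = x²y. S = 10x² - 21/4xy - 5x + ¼y.
  reduce S modulo (f_1, f_2):
  remainder 55x - 125/4y - 95/4 ≠ 0; add g_3 = 55x - 125/4y - 95/4 to the basis.

S(f_1,g_3): lcm = xy. S = 10x + 25/44y² - 245/44y - 5.
  reduce S modulo (f_1, f_2, g_3):
  remainder 25/44y² + 5/44y - 15/22 ≠ 0; add g_4 = 25/44y² + 5/44y - 15/22 to the basis.

The other S-polynomials (S(f_2,g_3), S(f_1,g_4), S(f_2,g_4), S(g_3,g_4)) all reduce to 0 modulo the current basis, so we have a Gröbner basis.
Inter-reduce: drop elements whose leading term is divisible by another's, tail-reduce, and make monic.
Reduced Gröbner basis: {x - 25/44y - 19/44, y² + ⅕y - 6/5}.

Buchberger on the second generating set:
h_1 = -44x² - xy + 23x + 6y + 16, LT = x².
h_2 = -24x² - xy + 8x + 6y + 11, LT = x².

S(h_1,h_2): lcm = x². S = -5/264xy - 25/132x + 5/44y + 25/264.
  reduce S modulo (h_1, h_2):
  remainder -5/264xy - 25/132x + 5/44y + 25/264 ≠ 0; add k_3 = -5/264xy - 25/132x + 5/44y + 25/264 to the basis.

S(h_1,k_3): lcm = x²y. S = -10x² + 1/44xy² + 241/44xy + 5x - 3/22y² - 4/11y.
  reduce S modulo (h_1, h_2, k_3):
  remainder -55x + 125/4y + 95/4 ≠ 0; add k_4 = -55x + 125/4y + 95/4 to the basis.

S(k_3,k_4): lcm = xy. S = 10x + 25/44y² - 245/44y - 5.
  reduce S modulo (h_1, h_2, k_3, k_4):
  remainder 25/44y² + 5/44y - 15/22 ≠ 0; add k_5 = 25/44y² + 5/44y - 15/22 to the basis.

The other S-polynomials (S(h_2,k_3), S(h_1,k_4), S(h_2,k_4), S(h_1,k_5), S(h_2,k_5), S(k_3,k_5), S(k_4,k_5)) all reduce to 0 modulo the current basis, so we have a Gröbner basis.
Inter-reduce: drop elements whose leading term is divisible by another's, tail-reduce, and make monic.
Reduced Gröbner basis: {x - 25/44y - 19/44, y² + ⅕y - 6/5}.

The two bases agree; hence the ideals are identical.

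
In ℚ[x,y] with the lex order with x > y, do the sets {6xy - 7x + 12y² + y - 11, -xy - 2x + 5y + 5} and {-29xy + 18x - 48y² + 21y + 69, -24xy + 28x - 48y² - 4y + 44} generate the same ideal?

Yes, the ideals are equal.

For a fixed monomial order, each ideal has a unique reduced Gröbner basis; comparing bases decides equality.
Buchberger on the first generating set:
f_1 = 6xy - 7x + 12y² + y - 11, LT = xy.
f_2 = -xy - 2x + 5y + 5, LT = xy.

S(f_1,f_2): lcm = xy. S = -19/6x + 2y² + 31/6y + 19/6.
  reduce S modulo (f_1, f_2):
  remainder -19/6x + 2y² + 31/6y + 19/6 ≠ 0; add g_3 = -19/6x + 2y² + 31/6y + 19/6 to the basis.

S(f_1,g_3): lcm = xy. S = -7/6x + 12/19y³ + 69/19y² + 7/6y - 11/6.
  reduce S modulo (f_1, f_2, g_3):
  remainder 12/19y³ + 55/19y² - 14/19y - 3 ≠ 0; add g_4 = 12/19y³ + 55/19y² - 14/19y - 3 to the basis.

The other S-polynomials (S(f_2,g_3), S(f_1,g_4), S(f_2,g_4), S(g_3,g_4)) all reduce to 0 modulo the current basis, so we have a Gröbner basis.
Inter-reduce: drop elements whose leading term is divisible by another's, tail-reduce, and make monic.
Reduced Gröbner basis: {x - 12/19y² - 31/19y - 1, y³ + 55/12y² - 7/6y - 19/4}.

Buchberger on the second generating set:
h_1 = -29xy + 18x - 48y² + 21y + 69, LT = xy.
h_2 = -24xy + 28x - 48y² - 4y + 44, LT = xy.

S(h_1,h_2): lcm = xy. S = 95/174x - 10/29y² - 155/174y - 95/174.
  reduce S modulo (h_1, h_2):
  remainder 95/174x - 10/29y² - 155/174y - 95/174 ≠ 0; add k_3 = 95/174x - 10/29y² - 155/174y - 95/174 to the basis.

S(h_1,k_3): lcm = xy. S = -18/29x + 12/19y³ + 1811/551y² + 8/29y - 69/29.
  reduce S modulo (h_1, h_2, k_3):
  remainder 12/19y³ + 55/19y² - 14/19y - 3 ≠ 0; add k_4 = 12/19y³ + 55/19y² - 14/19y - 3 to the basis.

The other S-polynomials (S(h_2,k_3), S(h_1,k_4), S(h_2,k_4), S(k_3,k_4)) all reduce to 0 modulo the current basis, so we have a Gröbner basis.
Inter-reduce: drop elements whose leading term is divisible by another's, tail-reduce, and make monic.
Reduced Gröbner basis: {x - 12/19y² - 31/19y - 1, y³ + 55/12y² - 7/6y - 19/4}.

These coincide, so the ideals are equal.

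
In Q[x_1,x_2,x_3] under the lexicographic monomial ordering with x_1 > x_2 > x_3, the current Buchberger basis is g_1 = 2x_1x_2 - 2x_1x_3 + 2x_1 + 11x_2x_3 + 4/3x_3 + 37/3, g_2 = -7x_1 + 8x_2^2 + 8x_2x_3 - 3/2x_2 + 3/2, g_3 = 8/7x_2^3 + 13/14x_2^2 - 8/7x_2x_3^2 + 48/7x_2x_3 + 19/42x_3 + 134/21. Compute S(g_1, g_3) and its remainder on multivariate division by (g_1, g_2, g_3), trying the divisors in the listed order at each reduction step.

lcm(LM(g_1), LM(g_3)) = x_1x_2^3.
S = (lcm/LT(g_1))·g_1 − (lcm/LT(g_3))·g_3 = -x_1x_2^2x_3 + 3/16x_1x_2^2 + x_1x_2x_3^2 - 6x_1x_2x_3 - 19/48x_1x_3 - 67/12x_1 + 11/2x_2^3x_3 + 2/3x_2^2x_3 + 37/6x_2^2.
Reduce S modulo (g_1, g_2, g_3) in that order:
  leading term x_1x_2^2x_3: subtract (-1/2x_2x_3)·g_1 from -x_1x_2^2x_3 + 3/16x_1x_2^2 + x_1x_2x_3^2 - 6x_1x_2x_3 - 19/48x_1x_3 - 67/12x_1 + 11/2x_2^3x_3 + 2/3x_2^2x_3 + 37/6x_2^2 → 3/16x_1x_2^2 - 5x_1x_2x_3 - 19/48x_1x_3 - 67/12x_1 + 11/2x_2^3x_3 + 11/2x_2^2x_3^2 + 2/3x_2^2x_3 + 37/6x_2^2 + 2/3x_2x_3^2 + 37/6x_2x_3
  leading term x_1x_2^2: subtract (3/32x_2)·g_1 from 3/16x_1x_2^2 - 5x_1x_2x_3 - 19/48x_1x_3 - 67/12x_1 + 11/2x_2^3x_3 + 11/2x_2^2x_3^2 + 2/3x_2^2x_3 + 37/6x_2^2 + 2/3x_2x_3^2 + 37/6x_2x_3 → -77/16x_1x_2x_3 - 3/16x_1x_2 - 19/48x_1x_3 - 67/12x_1 + 11/2x_2^3x_3 + 11/2x_2^2x_3^2 - 35/96x_2^2x_3 + 37/6x_2^2 + 2/3x_2x_3^2 + 145/24x_2x_3 - 37/32x_2
  leading term x_1x_2x_3: subtract (-77/32x_3)·g_1 from -77/16x_1x_2x_3 - 3/16x_1x_2 - 19/48x_1x_3 - 67/12x_1 + 11/2x_2^3x_3 + 11/2x_2^2x_3^2 - 35/96x_2^2x_3 + 37/6x_2^2 + 2/3x_2x_3^2 + 145/24x_2x_3 - 37/32x_2 → -3/16x_1x_2 - 77/16x_1x_3^2 + 53/12x_1x_3 - 67/12x_1 + 11/2x_2^3x_3 + 11/2x_2^2x_3^2 - 35/96x_2^2x_3 + 37/6x_2^2 + 2605/96x_2x_3^2 + 145/24x_2x_3 - 37/32x_2 + 77/24x_3^2 + 2849/96x_3
  leading term x_1x_2: subtract (-3/32)·g_1 from -3/16x_1x_2 - 77/16x_1x_3^2 + 53/12x_1x_3 - 67/12x_1 + 11/2x_2^3x_3 + 11/2x_2^2x_3^2 - 35/96x_2^2x_3 + 37/6x_2^2 + 2605/96x_2x_3^2 + 145/24x_2x_3 - 37/32x_2 + 77/24x_3^2 + 2849/96x_3 → -77/16x_1x_3^2 + 203/48x_1x_3 - 259/48x_1 + 11/2x_2^3x_3 + 11/2x_2^2x_3^2 - 35/96x_2^2x_3 + 37/6x_2^2 + 2605/96x_2x_3^2 + 679/96x_2x_3 - 37/32x_2 + 77/24x_3^2 + 2861/96x_3 + 37/32
  leading term x_1x_3^2: subtract (11/16x_3^2)·g_2 from -77/16x_1x_3^2 + 203/48x_1x_3 - 259/48x_1 + 11/2x_2^3x_3 + 11/2x_2^2x_3^2 - 35/96x_2^2x_3 + 37/6x_2^2 + 2605/96x_2x_3^2 + 679/96x_2x_3 - 37/32x_2 + 77/24x_3^2 + 2861/96x_3 + 37/32 → 203/48x_1x_3 - 259/48x_1 + 11/2x_2^3x_3 - 35/96x_2^2x_3 + 37/6x_2^2 - 11/2x_2x_3^3 + 169/6x_2x_3^2 + 679/96x_2x_3 - 37/32x_2 + 209/96x_3^2 + 2861/96x_3 + 37/32
  leading term x_1x_3: subtract (-29/48x_3)·g_2 from 203/48x_1x_3 - 259/48x_1 + 11/2x_2^3x_3 - 35/96x_2^2x_3 + 37/6x_2^2 - 11/2x_2x_3^3 + 169/6x_2x_3^2 + 679/96x_2x_3 - 37/32x_2 + 209/96x_3^2 + 2861/96x_3 + 37/32 → -259/48x_1 + 11/2x_2^3x_3 + 143/32x_2^2x_3 + 37/6x_2^2 - 11/2x_2x_3^3 + 33x_2x_3^2 + 37/6x_2x_3 - 37/32x_2 + 209/96x_3^2 + 737/24x_3 + 37/32
  leading term x_1: subtract (37/48)·g_2 from -259/48x_1 + 11/2x_2^3x_3 + 143/32x_2^2x_3 + 37/6x_2^2 - 11/2x_2x_3^3 + 33x_2x_3^2 + 37/6x_2x_3 - 37/32x_2 + 209/96x_3^2 + 737/24x_3 + 37/32 → 11/2x_2^3x_3 + 143/32x_2^2x_3 - 11/2x_2x_3^3 + 33x_2x_3^2 + 209/96x_3^2 + 737/24x_3
  leading term x_2^3x_3: subtract (77/16x_3)·g_3 from 11/2x_2^3x_3 + 143/32x_2^2x_3 - 11/2x_2x_3^3 + 33x_2x_3^2 + 209/96x_3^2 + 737/24x_3 → 0
The remainder is 0, so this S-polynomial contributes no new basis element.

S(g_1, g_3) = -x_1x_2^2x_3 + 3/16x_1x_2^2 + x_1x_2x_3^2 - 6x_1x_2x_3 - 19/48x_1x_3 - 67/12x_1 + 11/2x_2^3x_3 + 2/3x_2^2x_3 + 37/6x_2^2; remainder on division = 0.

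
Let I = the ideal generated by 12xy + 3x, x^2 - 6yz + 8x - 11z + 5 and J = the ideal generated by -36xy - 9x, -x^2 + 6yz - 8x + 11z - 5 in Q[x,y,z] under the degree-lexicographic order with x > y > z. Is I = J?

Yes, the ideals are equal.

For a fixed monomial order, each ideal has a unique reduced Gröbner basis; comparing bases decides equality.
Buchberger on the first generating set:
f_1 = 12xy + 3x, LT = xy.
f_2 = x^2 - 6yz + 8x - 11z + 5, LT = x^2.

S(f_1,f_2): lcm = x^2y. S = 6y^2z + 1/4x^2 - 8xy + 11yz - 5y.
  leading term y^2z: no divisor's leading term divides it; move 6y^2z to the remainder.
  leading term x^2: subtract (1/4)·f_2 from 1/4x^2 - 8xy + 11yz - 5y → -8xy + 25/2yz - 2x - 5y + 11/4z - 5/4
  leading term xy: subtract (-2/3)·f_1 from -8xy + 25/2yz - 2x - 5y + 11/4z - 5/4 → 25/2yz - 5y + 11/4z - 5/4
  leading term yz: no divisor's leading term divides it; move 25/2yz to the remainder.
  leading term y: no divisor's leading term divides it; move -5y to the remainder.
  leading term z: no divisor's leading term divides it; move 11/4z to the remainder.
  leading term 1: no divisor's leading term divides it; move -5/4 to the remainder.
  remainder 6y^2z + 25/2yz - 5y + 11/4z - 5/4 ≠ 0; add g_3 = 6y^2z + 25/2yz - 5y + 11/4z - 5/4 to the basis.

S(f_1,g_3): lcm = xy^2z. S = -11/6xyz + 5/6xy - 11/24xz + 5/24x.
  leading term xyz: subtract (-11/72z)·f_1 from -11/6xyz + 5/6xy - 11/24xz + 5/24x → 5/6xy + 5/24x
  leading term xy: subtract (5/72)·f_1 from 5/6xy + 5/24x → 0
  remainder 0.

S(f_2,g_3): leading monomials are coprime, so the S-polynomial reduces to 0 (Buchberger's first criterion).
Every S-polynomial of the final basis reduces to 0, so we have a Gröbner basis.
Inter-reduce: drop elements whose leading term is divisible by another's, tail-reduce, and make monic.
Reduced Gröbner basis: {y^2z + 25/12yz - 5/6y + 11/24z - 5/24, x^2 - 6yz + 8x - 11z + 5, xy + 1/4x}.

Buchberger on the second generating set:
h_1 = -36xy - 9x, LT = xy.
h_2 = -x^2 + 6yz - 8x + 11z - 5, LT = x^2.

S(h_1,h_2): lcm = x^2y. S = 6y^2z + 1/4x^2 - 8xy + 11yz - 5y.
  leading term y^2z: no divisor's leading term divides it; move 6y^2z to the remainder.
  leading term x^2: subtract (-1/4)·h_2 from 1/4x^2 - 8xy + 11yz - 5y → -8xy + 25/2yz - 2x - 5y + 11/4z - 5/4
  leading term xy: subtract (2/9)·h_1 from -8xy + 25/2yz - 2x - 5y + 11/4z - 5/4 → 25/2yz - 5y + 11/4z - 5/4
  leading term yz: no divisor's leading term divides it; move 25/2yz to the remainder.
  leading term y: no divisor's leading term divides it; move -5y to the remainder.
  leading term z: no divisor's leading term divides it; move 11/4z to the remainder.
  leading term 1: no divisor's leading term divides it; move -5/4 to the remainder.
  remainder 6y^2z + 25/2yz - 5y + 11/4z - 5/4 ≠ 0; add k_3 = 6y^2z + 25/2yz - 5y + 11/4z - 5/4 to the basis.

S(h_1,k_3): lcm = xy^2z. S = -11/6xyz + 5/6xy - 11/24xz + 5/24x.
  leading term xyz: subtract (11/216z)·h_1 from -11/6xyz + 5/6xy - 11/24xz + 5/24x → 5/6xy + 5/24x
  leading term xy: subtract (-5/216)·h_1 from 5/6xy + 5/24x → 0
  remainder 0.

S(h_2,k_3): leading monomials are coprime, so the S-polynomial reduces to 0 (Buchberger's first criterion).
Every S-polynomial of the final basis reduces to 0, so we have a Gröbner basis.
Inter-reduce: drop elements whose leading term is divisible by another's, tail-reduce, and make monic.
Reduced Gröbner basis: {y^2z + 25/12yz - 5/6y + 11/24z - 5/24, x^2 - 6yz + 8x - 11z + 5, xy + 1/4x}.

These coincide, so the ideals are equal.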